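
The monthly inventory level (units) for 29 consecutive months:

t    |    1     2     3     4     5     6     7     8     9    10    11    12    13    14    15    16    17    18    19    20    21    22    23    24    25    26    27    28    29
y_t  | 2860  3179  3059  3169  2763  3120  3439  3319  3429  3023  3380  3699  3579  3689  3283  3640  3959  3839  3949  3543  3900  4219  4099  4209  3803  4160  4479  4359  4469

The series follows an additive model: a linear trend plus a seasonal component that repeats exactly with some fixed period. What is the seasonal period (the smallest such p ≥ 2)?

5

First differences y_{t+1} − y_t: 319, -120, 110, -406, 357, 319, -120, 110, -406, 357, 319, -120, …
The difference pattern repeats every 5 terms and not for any smaller step, so p = 5.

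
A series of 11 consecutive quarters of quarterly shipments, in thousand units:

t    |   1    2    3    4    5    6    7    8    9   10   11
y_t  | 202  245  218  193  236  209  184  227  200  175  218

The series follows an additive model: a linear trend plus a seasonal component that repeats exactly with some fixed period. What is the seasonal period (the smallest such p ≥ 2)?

3

First differences y_{t+1} − y_t: 43, -27, -25, 43, -27, -25, 43, -27, …
The difference pattern repeats every 3 terms and not for any smaller step, so p = 3.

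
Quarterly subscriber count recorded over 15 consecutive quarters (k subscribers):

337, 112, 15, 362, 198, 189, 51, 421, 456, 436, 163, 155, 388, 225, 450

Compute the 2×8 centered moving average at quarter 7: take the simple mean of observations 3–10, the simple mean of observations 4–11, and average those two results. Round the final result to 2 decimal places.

275.25

Sum over 3–10: 15 + 362 + 198 + 189 + 51 + 421 + 456 + 436 = 2128
Sum over 4–11: 362 + 198 + 189 + 51 + 421 + 456 + 436 + 163 = 2276
CMA at t=7 = (2128 + 2276) / (2·8) = 4404 / 16 = 275.25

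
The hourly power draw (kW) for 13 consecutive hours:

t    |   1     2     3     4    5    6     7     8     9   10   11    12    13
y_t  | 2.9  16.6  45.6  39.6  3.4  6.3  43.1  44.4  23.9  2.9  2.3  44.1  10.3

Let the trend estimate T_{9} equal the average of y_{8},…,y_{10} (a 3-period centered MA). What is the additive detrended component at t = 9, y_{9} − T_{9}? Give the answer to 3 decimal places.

0.167

Trend T_9 = (44.4 + 23.9 + 2.9) / 3 = 71.2/3 = 23.73333
Detrended value: 23.9 − 23.73333 = 0.167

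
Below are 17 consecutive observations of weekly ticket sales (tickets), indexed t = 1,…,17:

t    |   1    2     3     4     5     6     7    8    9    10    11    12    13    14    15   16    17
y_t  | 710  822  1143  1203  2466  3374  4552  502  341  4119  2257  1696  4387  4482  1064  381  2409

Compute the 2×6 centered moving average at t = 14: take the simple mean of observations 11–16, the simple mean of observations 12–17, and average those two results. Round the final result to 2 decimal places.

Sum over 11–16: 2257 + 1696 + 4387 + 4482 + 1064 + 381 = 14267
Sum over 12–17: 1696 + 4387 + 4482 + 1064 + 381 + 2409 = 14419
CMA at t=14 = (14267 + 14419) / (2·6) = 28686 / 12 = 2390.50

2390.50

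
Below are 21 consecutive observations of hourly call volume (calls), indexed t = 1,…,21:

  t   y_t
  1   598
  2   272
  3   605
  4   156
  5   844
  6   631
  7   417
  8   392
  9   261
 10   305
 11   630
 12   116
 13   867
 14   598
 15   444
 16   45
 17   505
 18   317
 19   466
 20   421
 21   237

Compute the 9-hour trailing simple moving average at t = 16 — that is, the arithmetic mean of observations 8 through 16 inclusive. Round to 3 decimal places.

Sum of periods 8–16: 392 + 261 + 305 + 630 + 116 + 867 + 598 + 444 + 45 = 3658
Divide by 9: 3658 / 9 = 406.444

406.444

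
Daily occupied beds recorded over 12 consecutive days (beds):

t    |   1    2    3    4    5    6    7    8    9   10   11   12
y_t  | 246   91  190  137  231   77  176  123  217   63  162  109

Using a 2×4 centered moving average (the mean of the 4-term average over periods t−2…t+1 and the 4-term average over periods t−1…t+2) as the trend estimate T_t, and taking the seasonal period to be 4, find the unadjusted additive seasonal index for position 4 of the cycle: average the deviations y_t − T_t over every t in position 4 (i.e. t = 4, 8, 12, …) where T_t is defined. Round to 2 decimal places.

-23.50

Season position 4 occurs at t = 4, 8 (where T_t is defined).
t=4: T_4 = 160.5000; y_4 − T_4 = 137 − 160.5000 = -23.5000
t=8: T_8 = 146.5000; y_8 − T_8 = 123 − 146.5000 = -23.5000
Mean deviation: (-23.5000 + -23.5000) / 2 = -23.50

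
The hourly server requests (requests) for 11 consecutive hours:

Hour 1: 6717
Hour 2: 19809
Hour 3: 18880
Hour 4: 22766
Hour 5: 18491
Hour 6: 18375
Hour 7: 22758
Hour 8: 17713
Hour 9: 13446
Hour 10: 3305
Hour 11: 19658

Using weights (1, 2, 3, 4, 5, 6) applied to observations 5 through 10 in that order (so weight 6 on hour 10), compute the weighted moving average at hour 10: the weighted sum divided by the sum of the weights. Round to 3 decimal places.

Weighted sum: 1·18491 + 2·18375 + 3·22758 + 4·17713 + 5·13446 + 6·3305 = 18491 + 36750 + 68274 + 70852 + 67230 + 19830 = 281427
Weight total: 1 + 2 + 3 + 4 + 5 + 6 = 21
WMA = 281427 / 21 = 13401.286

13401.286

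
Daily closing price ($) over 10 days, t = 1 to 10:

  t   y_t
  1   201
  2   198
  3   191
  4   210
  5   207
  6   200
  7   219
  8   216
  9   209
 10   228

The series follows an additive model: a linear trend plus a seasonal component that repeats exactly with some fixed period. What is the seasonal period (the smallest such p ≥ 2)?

3

First differences y_{t+1} − y_t: -3, -7, 19, -3, -7, 19, -3, -7, …
The difference pattern repeats every 3 terms and not for any smaller step, so p = 3.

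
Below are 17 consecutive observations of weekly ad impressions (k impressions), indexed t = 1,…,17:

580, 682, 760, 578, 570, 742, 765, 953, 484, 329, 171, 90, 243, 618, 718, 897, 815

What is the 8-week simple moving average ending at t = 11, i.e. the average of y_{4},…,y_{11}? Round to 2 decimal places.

Sum of periods 4–11: 578 + 570 + 742 + 765 + 953 + 484 + 329 + 171 = 4592
Divide by 8: 4592 / 8 = 574.00

574.00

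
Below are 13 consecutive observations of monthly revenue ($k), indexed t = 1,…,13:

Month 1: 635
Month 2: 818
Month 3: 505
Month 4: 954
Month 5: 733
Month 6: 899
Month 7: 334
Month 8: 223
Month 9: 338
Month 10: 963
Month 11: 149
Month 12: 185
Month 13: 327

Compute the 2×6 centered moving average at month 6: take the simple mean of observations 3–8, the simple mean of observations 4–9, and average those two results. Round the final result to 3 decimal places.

594.083

Sum over 3–8: 505 + 954 + 733 + 899 + 334 + 223 = 3648
Sum over 4–9: 954 + 733 + 899 + 334 + 223 + 338 = 3481
CMA at t=6 = (3648 + 3481) / (2·6) = 7129 / 12 = 594.083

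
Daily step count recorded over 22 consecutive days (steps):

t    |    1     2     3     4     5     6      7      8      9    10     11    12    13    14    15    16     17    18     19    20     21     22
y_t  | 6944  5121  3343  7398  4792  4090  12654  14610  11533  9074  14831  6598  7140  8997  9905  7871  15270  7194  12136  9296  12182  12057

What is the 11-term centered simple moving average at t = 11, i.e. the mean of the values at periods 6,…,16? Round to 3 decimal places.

Sum of periods 6–16: 4090 + 12654 + 14610 + 11533 + 9074 + 14831 + 6598 + 7140 + 8997 + 9905 + 7871 = 107303
Divide by 11: 107303 / 11 = 9754.818

9754.818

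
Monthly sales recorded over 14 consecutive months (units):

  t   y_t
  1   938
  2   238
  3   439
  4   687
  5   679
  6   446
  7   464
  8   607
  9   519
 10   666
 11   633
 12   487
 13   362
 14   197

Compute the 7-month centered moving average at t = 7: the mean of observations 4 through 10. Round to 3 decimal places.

581.143

Sum of periods 4–10: 687 + 679 + 446 + 464 + 607 + 519 + 666 = 4068
Divide by 7: 4068 / 7 = 581.143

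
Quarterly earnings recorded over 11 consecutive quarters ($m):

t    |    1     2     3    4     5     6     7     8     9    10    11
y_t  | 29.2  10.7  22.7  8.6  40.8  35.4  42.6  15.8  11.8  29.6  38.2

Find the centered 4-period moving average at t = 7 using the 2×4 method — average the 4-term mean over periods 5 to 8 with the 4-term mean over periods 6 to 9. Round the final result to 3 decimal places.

30.025

Sum over 5–8: 40.8 + 35.4 + 42.6 + 15.8 = 134.6
Sum over 6–9: 35.4 + 42.6 + 15.8 + 11.8 = 105.6
CMA at t=7 = (134.6 + 105.6) / (2·4) = 240.2 / 8 = 30.025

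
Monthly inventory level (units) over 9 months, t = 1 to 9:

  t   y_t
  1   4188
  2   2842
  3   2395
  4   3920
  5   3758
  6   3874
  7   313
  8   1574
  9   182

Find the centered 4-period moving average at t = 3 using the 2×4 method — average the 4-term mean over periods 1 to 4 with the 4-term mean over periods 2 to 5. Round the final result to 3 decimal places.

3282.500

Sum over 1–4: 4188 + 2842 + 2395 + 3920 = 13345
Sum over 2–5: 2842 + 2395 + 3920 + 3758 = 12915
CMA at t=3 = (13345 + 12915) / (2·4) = 26260 / 8 = 3282.500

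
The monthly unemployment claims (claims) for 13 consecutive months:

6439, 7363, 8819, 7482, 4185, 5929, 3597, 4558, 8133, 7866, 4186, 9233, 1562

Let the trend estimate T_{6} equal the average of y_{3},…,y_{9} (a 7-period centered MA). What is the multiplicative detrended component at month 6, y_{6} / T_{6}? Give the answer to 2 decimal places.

0.97

Trend T_6 = (8819 + 7482 + 4185 + 5929 + 3597 + 4558 + 8133) / 7 = 42703/7 = 6100.4286
Ratio to trend: 5929 / 6100.4286 = 0.97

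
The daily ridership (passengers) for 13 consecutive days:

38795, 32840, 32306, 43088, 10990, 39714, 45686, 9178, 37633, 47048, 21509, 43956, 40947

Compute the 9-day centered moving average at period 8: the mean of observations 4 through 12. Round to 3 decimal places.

Sum of periods 4–12: 43088 + 10990 + 39714 + 45686 + 9178 + 37633 + 47048 + 21509 + 43956 = 298802
Divide by 9: 298802 / 9 = 33200.222

33200.222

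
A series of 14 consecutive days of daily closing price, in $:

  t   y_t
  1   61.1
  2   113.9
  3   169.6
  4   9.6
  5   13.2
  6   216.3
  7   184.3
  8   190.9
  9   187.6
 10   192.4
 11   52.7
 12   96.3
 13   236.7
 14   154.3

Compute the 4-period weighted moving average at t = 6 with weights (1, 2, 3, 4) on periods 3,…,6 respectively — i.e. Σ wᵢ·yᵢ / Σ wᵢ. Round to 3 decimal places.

109.360

Weighted sum: 1·169.6 + 2·9.6 + 3·13.2 + 4·216.3 = 169.6 + 19.2 + 39.6 + 865.2 = 1093.6
Weight total: 1 + 2 + 3 + 4 = 10
WMA = 1093.6 / 10 = 109.360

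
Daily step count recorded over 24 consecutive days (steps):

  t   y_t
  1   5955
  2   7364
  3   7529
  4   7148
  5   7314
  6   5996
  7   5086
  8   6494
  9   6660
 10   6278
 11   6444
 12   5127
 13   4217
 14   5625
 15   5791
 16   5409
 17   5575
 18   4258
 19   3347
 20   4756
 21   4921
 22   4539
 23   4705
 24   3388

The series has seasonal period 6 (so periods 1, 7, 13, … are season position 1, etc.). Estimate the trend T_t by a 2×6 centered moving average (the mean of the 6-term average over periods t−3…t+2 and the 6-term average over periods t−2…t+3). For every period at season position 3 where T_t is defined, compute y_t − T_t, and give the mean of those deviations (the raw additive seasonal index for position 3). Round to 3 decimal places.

Season position 3 occurs at t = 9, 15, 21 (where T_t is defined).
t=9: T_9 = 6087.25000; y_9 − T_9 = 6660 − 6087.25000 = 572.75000
t=15: T_15 = 5218.25000; y_15 − T_15 = 5791 − 5218.25000 = 572.75000
t=21: T_21 = 4348.50000; y_21 − T_21 = 4921 − 4348.50000 = 572.50000
Mean deviation: (572.75000 + 572.75000 + 572.50000) / 3 = 572.667

572.667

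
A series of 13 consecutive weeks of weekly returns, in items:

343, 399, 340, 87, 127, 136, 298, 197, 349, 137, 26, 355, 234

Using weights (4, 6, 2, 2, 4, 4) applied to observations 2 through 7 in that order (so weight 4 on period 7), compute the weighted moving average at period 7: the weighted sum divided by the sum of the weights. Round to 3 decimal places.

Weighted sum: 4·399 + 6·340 + 2·87 + 2·127 + 4·136 + 4·298 = 1596 + 2040 + 174 + 254 + 544 + 1192 = 5800
Weight total: 4 + 6 + 2 + 2 + 4 + 4 = 22
WMA = 5800 / 22 = 263.636

263.636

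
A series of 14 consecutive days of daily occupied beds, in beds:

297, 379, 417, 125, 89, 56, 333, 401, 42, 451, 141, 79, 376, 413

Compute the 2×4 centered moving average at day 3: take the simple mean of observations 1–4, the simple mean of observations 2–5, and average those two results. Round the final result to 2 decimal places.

278.50

Sum over 1–4: 297 + 379 + 417 + 125 = 1218
Sum over 2–5: 379 + 417 + 125 + 89 = 1010
CMA at t=3 = (1218 + 1010) / (2·4) = 2228 / 8 = 278.50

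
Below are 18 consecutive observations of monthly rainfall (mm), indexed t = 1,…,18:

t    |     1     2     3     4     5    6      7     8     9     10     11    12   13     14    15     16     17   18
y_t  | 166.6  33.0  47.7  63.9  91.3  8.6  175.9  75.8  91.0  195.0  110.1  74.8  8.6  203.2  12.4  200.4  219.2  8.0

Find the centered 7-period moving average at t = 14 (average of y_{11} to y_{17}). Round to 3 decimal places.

Sum of periods 11–17: 110.1 + 74.8 + 8.6 + 203.2 + 12.4 + 200.4 + 219.2 = 828.7
Divide by 7: 828.7 / 7 = 118.386

118.386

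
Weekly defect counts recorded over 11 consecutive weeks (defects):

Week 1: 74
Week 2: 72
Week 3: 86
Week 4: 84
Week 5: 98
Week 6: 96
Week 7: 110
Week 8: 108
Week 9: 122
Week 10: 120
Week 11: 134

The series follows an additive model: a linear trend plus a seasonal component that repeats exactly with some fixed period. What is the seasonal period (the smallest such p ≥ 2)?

First differences y_{t+1} − y_t: -2, 14, -2, 14, -2, 14, …
The difference pattern repeats every 2 terms and not for any smaller step, so p = 2.

2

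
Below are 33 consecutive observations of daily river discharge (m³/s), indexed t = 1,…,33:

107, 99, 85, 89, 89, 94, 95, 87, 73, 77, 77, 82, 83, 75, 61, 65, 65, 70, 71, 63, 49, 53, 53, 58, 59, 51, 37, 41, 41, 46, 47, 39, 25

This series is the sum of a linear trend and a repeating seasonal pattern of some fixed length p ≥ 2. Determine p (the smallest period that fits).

First differences y_{t+1} − y_t: -8, -14, 4, 0, 5, 1, -8, -14, 4, 0, 5, 1, -8, -14, …
The difference pattern repeats every 6 terms and not for any smaller step, so p = 6.

6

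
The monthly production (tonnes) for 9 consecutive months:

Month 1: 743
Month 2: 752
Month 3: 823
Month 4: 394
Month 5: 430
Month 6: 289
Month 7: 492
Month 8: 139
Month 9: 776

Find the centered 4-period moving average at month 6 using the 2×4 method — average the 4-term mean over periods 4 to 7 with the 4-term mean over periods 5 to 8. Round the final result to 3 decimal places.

369.375

Sum over 4–7: 394 + 430 + 289 + 492 = 1605
Sum over 5–8: 430 + 289 + 492 + 139 = 1350
CMA at t=6 = (1605 + 1350) / (2·4) = 2955 / 8 = 369.375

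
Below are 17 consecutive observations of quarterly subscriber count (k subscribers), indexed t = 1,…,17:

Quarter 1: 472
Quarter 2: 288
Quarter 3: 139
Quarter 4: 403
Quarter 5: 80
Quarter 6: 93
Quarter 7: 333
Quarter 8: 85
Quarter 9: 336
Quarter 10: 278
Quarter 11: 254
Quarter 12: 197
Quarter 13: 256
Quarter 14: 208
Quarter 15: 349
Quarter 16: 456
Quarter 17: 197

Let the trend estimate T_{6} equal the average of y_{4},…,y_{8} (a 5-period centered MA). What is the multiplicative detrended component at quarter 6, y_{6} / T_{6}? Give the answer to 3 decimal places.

Trend T_6 = (403 + 80 + 93 + 333 + 85) / 5 = 994/5 = 198.80000
Ratio to trend: 93 / 198.80000 = 0.468

0.468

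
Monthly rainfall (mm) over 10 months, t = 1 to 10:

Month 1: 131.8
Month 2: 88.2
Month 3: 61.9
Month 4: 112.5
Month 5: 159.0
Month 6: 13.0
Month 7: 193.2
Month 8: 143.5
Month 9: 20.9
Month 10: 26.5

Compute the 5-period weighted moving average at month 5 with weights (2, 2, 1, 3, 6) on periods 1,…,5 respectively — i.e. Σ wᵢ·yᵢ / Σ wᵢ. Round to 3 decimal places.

Weighted sum: 2·131.8 + 2·88.2 + 1·61.9 + 3·112.5 + 6·159.0 = 263.6 + 176.4 + 61.9 + 337.5 + 954.0 = 1793.4
Weight total: 2 + 2 + 1 + 3 + 6 = 14
WMA = 1793.4 / 14 = 128.100

128.100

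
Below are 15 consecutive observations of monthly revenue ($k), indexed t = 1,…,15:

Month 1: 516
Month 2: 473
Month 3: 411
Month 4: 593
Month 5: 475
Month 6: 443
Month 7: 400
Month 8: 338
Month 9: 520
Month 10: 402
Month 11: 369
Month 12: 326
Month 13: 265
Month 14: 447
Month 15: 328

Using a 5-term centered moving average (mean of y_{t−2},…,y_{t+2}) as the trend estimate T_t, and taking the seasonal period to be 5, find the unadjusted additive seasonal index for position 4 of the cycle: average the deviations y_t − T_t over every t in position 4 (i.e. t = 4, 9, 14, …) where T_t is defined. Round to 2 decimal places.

114.10

Season position 4 occurs at t = 4, 9 (where T_t is defined).
t=4: T_4 = 479.0000; y_4 − T_4 = 593 − 479.0000 = 114.0000
t=9: T_9 = 405.8000; y_9 − T_9 = 520 − 405.8000 = 114.2000
Mean deviation: (114.0000 + 114.2000) / 2 = 114.10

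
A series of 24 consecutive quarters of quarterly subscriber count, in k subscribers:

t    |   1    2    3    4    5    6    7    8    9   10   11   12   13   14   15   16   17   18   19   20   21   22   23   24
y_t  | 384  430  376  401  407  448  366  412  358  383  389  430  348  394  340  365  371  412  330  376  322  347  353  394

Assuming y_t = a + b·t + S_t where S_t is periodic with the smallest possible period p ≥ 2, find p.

6

First differences y_{t+1} − y_t: 46, -54, 25, 6, 41, -82, 46, -54, 25, 6, 41, -82, 46, -54, …
The difference pattern repeats every 6 terms and not for any smaller step, so p = 6.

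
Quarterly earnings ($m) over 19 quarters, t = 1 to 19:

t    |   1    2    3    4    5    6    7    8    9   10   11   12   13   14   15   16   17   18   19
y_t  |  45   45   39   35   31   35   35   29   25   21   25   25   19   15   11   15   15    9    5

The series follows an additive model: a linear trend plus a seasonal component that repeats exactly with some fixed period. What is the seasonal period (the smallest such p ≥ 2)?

5

First differences y_{t+1} − y_t: 0, -6, -4, -4, 4, 0, -6, -4, -4, 4, 0, -6, …
The difference pattern repeats every 5 terms and not for any smaller step, so p = 5.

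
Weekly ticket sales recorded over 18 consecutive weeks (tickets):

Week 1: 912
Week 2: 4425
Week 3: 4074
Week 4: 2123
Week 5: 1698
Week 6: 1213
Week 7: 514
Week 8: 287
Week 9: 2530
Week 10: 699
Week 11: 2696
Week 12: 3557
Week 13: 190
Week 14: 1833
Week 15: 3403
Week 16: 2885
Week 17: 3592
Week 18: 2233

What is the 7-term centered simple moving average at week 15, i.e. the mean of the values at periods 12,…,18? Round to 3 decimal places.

Sum of periods 12–18: 3557 + 190 + 1833 + 3403 + 2885 + 3592 + 2233 = 17693
Divide by 7: 17693 / 7 = 2527.571

2527.571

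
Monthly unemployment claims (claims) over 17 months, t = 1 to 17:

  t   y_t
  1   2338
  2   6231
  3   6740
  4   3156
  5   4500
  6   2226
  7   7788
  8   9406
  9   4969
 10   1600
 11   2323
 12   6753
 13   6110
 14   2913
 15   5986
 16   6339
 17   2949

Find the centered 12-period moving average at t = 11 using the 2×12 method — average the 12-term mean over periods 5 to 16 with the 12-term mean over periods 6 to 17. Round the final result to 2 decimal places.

Sum over 5–16: 4500 + 2226 + 7788 + 9406 + 4969 + 1600 + 2323 + 6753 + 6110 + 2913 + 5986 + 6339 = 60913
Sum over 6–17: 2226 + 7788 + 9406 + 4969 + 1600 + 2323 + 6753 + 6110 + 2913 + 5986 + 6339 + 2949 = 59362
CMA at t=11 = (60913 + 59362) / (2·12) = 120275 / 24 = 5011.46

5011.46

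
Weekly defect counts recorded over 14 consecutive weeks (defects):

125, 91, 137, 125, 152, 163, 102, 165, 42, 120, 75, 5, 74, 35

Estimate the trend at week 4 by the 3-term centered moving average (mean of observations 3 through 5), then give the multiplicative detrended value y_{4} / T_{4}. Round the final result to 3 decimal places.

0.906

Trend T_4 = (137 + 125 + 152) / 3 = 414/3 = 138.00000
Ratio to trend: 125 / 138.00000 = 0.906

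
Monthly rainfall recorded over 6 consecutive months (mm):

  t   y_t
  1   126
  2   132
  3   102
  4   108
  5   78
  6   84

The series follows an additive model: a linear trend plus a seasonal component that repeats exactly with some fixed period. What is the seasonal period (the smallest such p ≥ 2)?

First differences y_{t+1} − y_t: 6, -30, 6, -30, 6, …
The difference pattern repeats every 2 terms and not for any smaller step, so p = 2.

2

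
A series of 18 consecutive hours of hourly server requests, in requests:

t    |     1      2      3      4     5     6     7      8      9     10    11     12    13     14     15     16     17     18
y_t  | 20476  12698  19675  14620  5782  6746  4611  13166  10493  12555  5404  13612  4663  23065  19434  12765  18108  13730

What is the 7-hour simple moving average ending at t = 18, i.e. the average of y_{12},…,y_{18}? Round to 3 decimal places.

15053.857

Sum of periods 12–18: 13612 + 4663 + 23065 + 19434 + 12765 + 18108 + 13730 = 105377
Divide by 7: 105377 / 7 = 15053.857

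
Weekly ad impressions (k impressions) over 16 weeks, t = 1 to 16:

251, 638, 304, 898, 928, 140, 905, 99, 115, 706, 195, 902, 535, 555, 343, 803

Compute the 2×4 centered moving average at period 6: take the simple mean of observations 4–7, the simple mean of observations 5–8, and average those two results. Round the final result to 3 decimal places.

617.875

Sum over 4–7: 898 + 928 + 140 + 905 = 2871
Sum over 5–8: 928 + 140 + 905 + 99 = 2072
CMA at t=6 = (2871 + 2072) / (2·4) = 4943 / 8 = 617.875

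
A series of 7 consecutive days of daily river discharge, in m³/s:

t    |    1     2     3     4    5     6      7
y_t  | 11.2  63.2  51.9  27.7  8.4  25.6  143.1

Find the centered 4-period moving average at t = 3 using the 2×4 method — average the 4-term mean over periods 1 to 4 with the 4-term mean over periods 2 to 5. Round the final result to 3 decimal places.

Sum over 1–4: 11.2 + 63.2 + 51.9 + 27.7 = 154.0
Sum over 2–5: 63.2 + 51.9 + 27.7 + 8.4 = 151.2
CMA at t=3 = (154.0 + 151.2) / (2·4) = 305.2 / 8 = 38.150

38.150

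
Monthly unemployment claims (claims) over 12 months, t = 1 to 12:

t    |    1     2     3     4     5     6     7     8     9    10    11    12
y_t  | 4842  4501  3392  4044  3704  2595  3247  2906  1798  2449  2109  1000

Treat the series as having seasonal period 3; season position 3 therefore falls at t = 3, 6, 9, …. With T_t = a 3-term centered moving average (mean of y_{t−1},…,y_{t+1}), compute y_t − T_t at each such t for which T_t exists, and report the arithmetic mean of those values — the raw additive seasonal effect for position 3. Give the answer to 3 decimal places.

-586.778

Season position 3 occurs at t = 3, 6, 9 (where T_t is defined).
t=3: T_3 = 3979.00000; y_3 − T_3 = 3392 − 3979.00000 = -587.00000
t=6: T_6 = 3182.00000; y_6 − T_6 = 2595 − 3182.00000 = -587.00000
t=9: T_9 = 2384.33333; y_9 − T_9 = 1798 − 2384.33333 = -586.33333
Mean deviation: (-587.00000 + -587.00000 + -586.33333) / 3 = -586.778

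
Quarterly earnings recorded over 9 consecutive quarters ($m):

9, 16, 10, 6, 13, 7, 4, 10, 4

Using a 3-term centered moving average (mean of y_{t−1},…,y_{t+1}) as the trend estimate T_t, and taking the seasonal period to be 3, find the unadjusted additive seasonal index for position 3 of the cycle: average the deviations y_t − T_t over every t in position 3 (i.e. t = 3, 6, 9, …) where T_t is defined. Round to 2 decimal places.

-0.83

Season position 3 occurs at t = 3, 6 (where T_t is defined).
t=3: T_3 = 10.6667; y_3 − T_3 = 10 − 10.6667 = -0.6667
t=6: T_6 = 8.0000; y_6 − T_6 = 7 − 8.0000 = -1.0000
Mean deviation: (-0.6667 + -1.0000) / 2 = -0.83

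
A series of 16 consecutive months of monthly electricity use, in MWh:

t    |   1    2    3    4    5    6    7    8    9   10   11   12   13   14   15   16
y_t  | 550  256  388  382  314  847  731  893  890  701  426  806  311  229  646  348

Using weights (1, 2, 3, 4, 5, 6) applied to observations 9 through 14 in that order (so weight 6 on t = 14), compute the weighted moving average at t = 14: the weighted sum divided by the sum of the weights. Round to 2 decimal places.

463.00

Weighted sum: 1·890 + 2·701 + 3·426 + 4·806 + 5·311 + 6·229 = 890 + 1402 + 1278 + 3224 + 1555 + 1374 = 9723
Weight total: 1 + 2 + 3 + 4 + 5 + 6 = 21
WMA = 9723 / 21 = 463.00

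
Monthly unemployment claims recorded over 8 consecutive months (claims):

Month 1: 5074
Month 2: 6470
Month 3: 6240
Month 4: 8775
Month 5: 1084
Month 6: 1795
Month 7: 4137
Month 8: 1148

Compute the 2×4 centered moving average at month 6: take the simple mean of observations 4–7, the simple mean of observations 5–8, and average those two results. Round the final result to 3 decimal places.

2994.375

Sum over 4–7: 8775 + 1084 + 1795 + 4137 = 15791
Sum over 5–8: 1084 + 1795 + 4137 + 1148 = 8164
CMA at t=6 = (15791 + 8164) / (2·4) = 23955 / 8 = 2994.375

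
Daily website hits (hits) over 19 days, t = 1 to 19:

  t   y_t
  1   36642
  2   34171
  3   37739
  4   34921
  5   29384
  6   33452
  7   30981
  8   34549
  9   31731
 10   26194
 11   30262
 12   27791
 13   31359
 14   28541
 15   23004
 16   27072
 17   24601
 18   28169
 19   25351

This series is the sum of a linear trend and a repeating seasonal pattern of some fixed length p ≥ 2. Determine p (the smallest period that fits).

5

First differences y_{t+1} − y_t: -2471, 3568, -2818, -5537, 4068, -2471, 3568, -2818, -5537, 4068, -2471, 3568, …
The difference pattern repeats every 5 terms and not for any smaller step, so p = 5.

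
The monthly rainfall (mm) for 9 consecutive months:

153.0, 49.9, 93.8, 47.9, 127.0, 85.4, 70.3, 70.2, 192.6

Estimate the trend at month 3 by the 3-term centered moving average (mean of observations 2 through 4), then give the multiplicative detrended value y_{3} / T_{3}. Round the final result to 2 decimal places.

1.47

Trend T_3 = (49.9 + 93.8 + 47.9) / 3 = 191.6/3 = 63.8667
Ratio to trend: 93.8 / 63.8667 = 1.47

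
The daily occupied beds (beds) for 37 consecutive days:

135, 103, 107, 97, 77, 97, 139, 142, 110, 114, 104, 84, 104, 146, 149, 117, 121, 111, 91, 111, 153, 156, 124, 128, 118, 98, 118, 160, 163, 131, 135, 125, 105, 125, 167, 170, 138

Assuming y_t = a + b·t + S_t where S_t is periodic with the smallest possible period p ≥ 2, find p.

7

First differences y_{t+1} − y_t: -32, 4, -10, -20, 20, 42, 3, -32, 4, -10, -20, 20, 42, 3, -32, 4, …
The difference pattern repeats every 7 terms and not for any smaller step, so p = 7.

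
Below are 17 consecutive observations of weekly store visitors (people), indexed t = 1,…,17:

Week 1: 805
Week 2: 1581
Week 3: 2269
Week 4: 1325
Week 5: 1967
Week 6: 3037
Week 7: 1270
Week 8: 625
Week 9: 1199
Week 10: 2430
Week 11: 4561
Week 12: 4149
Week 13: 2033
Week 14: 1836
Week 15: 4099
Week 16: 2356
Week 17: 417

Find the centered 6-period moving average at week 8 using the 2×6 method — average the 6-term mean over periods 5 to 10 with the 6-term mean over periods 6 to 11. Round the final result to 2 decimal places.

Sum over 5–10: 1967 + 3037 + 1270 + 625 + 1199 + 2430 = 10528
Sum over 6–11: 3037 + 1270 + 625 + 1199 + 2430 + 4561 = 13122
CMA at t=8 = (10528 + 13122) / (2·6) = 23650 / 12 = 1970.83

1970.83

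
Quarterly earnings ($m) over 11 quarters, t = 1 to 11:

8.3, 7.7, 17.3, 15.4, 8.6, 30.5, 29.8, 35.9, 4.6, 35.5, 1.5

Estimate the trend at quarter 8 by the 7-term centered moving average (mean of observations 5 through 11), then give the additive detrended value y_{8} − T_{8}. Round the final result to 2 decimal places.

Trend T_8 = (8.6 + 30.5 + 29.8 + 35.9 + 4.6 + 35.5 + 1.5) / 7 = 146.4/7 = 20.9143
Detrended value: 35.9 − 20.9143 = 14.99

14.99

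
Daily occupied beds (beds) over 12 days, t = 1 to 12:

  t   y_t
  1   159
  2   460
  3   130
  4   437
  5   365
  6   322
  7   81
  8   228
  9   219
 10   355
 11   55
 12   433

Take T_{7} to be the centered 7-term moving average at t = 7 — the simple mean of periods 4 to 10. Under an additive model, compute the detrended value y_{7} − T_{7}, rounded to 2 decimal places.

-205.71

Trend T_7 = (437 + 365 + 322 + 81 + 228 + 219 + 355) / 7 = 2007/7 = 286.7143
Detrended value: 81 − 286.7143 = -205.71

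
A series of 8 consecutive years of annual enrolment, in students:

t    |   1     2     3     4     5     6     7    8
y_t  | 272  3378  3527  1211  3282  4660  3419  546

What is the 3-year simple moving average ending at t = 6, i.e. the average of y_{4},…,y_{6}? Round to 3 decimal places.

Sum of periods 4–6: 1211 + 3282 + 4660 = 9153
Divide by 3: 9153 / 3 = 3051.000

3051.000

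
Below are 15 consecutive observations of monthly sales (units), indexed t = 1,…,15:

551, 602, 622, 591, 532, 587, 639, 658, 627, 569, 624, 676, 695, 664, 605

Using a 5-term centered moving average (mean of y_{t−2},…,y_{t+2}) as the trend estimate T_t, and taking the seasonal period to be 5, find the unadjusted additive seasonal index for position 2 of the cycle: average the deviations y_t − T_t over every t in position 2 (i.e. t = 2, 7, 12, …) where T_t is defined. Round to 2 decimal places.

Season position 2 occurs at t = 7, 12 (where T_t is defined).
t=7: T_7 = 608.6000; y_7 − T_7 = 639 − 608.6000 = 30.4000
t=12: T_12 = 645.6000; y_12 − T_12 = 676 − 645.6000 = 30.4000
Mean deviation: (30.4000 + 30.4000) / 2 = 30.40

30.40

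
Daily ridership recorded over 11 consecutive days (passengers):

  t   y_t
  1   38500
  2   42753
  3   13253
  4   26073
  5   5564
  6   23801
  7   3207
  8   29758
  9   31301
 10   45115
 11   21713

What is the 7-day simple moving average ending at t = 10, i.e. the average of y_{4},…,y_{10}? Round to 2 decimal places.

Sum of periods 4–10: 26073 + 5564 + 23801 + 3207 + 29758 + 31301 + 45115 = 164819
Divide by 7: 164819 / 7 = 23545.57

23545.57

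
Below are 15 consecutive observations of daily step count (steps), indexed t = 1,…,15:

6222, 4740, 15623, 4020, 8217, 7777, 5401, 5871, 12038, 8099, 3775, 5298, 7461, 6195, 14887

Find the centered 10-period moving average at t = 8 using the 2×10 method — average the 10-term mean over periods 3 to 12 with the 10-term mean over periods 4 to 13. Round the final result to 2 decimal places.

7203.80

Sum over 3–12: 15623 + 4020 + 8217 + 7777 + 5401 + 5871 + 12038 + 8099 + 3775 + 5298 = 76119
Sum over 4–13: 4020 + 8217 + 7777 + 5401 + 5871 + 12038 + 8099 + 3775 + 5298 + 7461 = 67957
CMA at t=8 = (76119 + 67957) / (2·10) = 144076 / 20 = 7203.80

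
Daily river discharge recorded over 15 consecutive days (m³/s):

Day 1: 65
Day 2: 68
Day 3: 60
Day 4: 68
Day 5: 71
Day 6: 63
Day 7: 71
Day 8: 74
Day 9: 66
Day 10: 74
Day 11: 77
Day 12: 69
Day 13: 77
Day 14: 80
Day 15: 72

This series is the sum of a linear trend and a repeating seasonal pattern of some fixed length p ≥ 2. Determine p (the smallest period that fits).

3

First differences y_{t+1} − y_t: 3, -8, 8, 3, -8, 8, 3, -8, …
The difference pattern repeats every 3 terms and not for any smaller step, so p = 3.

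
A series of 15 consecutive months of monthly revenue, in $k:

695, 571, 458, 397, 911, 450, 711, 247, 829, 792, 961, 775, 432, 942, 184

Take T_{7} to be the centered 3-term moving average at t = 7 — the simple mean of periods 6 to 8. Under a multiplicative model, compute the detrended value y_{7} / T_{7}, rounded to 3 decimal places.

Trend T_7 = (450 + 711 + 247) / 3 = 1408/3 = 469.33333
Ratio to trend: 711 / 469.33333 = 1.515

1.515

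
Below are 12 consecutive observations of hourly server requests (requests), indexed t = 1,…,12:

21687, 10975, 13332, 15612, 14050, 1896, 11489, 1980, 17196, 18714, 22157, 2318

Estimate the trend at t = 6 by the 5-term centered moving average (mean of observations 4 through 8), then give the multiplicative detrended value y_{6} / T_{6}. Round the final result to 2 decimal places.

Trend T_6 = (15612 + 14050 + 1896 + 11489 + 1980) / 5 = 45027/5 = 9005.4000
Ratio to trend: 1896 / 9005.4000 = 0.21

0.21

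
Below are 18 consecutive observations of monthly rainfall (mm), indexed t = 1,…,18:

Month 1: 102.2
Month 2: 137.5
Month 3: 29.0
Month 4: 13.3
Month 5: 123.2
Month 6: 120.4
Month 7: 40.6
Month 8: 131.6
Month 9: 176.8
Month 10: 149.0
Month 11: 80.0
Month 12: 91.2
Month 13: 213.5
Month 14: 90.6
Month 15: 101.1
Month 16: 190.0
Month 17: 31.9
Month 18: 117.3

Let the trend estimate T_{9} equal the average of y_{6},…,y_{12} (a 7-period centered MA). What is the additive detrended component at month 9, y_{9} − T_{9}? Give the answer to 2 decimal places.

Trend T_9 = (120.4 + 40.6 + 131.6 + 176.8 + 149.0 + 80.0 + 91.2) / 7 = 789.6/7 = 112.8000
Detrended value: 176.8 − 112.8000 = 64.00

64.00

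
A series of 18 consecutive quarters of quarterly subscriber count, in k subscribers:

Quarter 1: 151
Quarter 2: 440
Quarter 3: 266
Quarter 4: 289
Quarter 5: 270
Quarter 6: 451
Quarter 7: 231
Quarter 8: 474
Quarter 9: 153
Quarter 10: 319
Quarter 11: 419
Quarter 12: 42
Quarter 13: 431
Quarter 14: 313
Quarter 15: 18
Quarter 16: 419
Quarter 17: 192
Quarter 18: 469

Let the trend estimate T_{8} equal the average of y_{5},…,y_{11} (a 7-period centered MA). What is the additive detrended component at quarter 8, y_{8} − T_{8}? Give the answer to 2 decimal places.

Trend T_8 = (270 + 451 + 231 + 474 + 153 + 319 + 419) / 7 = 2317/7 = 331.0000
Detrended value: 474 − 331.0000 = 143.00

143.00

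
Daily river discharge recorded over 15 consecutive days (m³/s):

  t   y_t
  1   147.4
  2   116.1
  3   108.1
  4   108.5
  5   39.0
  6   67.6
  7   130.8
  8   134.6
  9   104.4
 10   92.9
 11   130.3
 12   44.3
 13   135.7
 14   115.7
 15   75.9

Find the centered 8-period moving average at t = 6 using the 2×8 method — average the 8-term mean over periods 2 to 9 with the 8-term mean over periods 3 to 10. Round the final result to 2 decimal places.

Sum over 2–9: 116.1 + 108.1 + 108.5 + 39.0 + 67.6 + 130.8 + 134.6 + 104.4 = 809.1
Sum over 3–10: 108.1 + 108.5 + 39.0 + 67.6 + 130.8 + 134.6 + 104.4 + 92.9 = 785.9
CMA at t=6 = (809.1 + 785.9) / (2·8) = 1595.0 / 16 = 99.69

99.69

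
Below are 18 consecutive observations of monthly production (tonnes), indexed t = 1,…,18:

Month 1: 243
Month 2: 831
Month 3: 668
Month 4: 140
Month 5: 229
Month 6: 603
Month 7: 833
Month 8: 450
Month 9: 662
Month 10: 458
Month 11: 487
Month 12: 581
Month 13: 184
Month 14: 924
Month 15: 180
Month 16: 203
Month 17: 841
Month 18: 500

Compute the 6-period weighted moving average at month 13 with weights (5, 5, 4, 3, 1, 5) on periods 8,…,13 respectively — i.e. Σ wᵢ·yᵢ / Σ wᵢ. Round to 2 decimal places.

450.17

Weighted sum: 5·450 + 5·662 + 4·458 + 3·487 + 1·581 + 5·184 = 2250 + 3310 + 1832 + 1461 + 581 + 920 = 10354
Weight total: 5 + 5 + 4 + 3 + 1 + 5 = 23
WMA = 10354 / 23 = 450.17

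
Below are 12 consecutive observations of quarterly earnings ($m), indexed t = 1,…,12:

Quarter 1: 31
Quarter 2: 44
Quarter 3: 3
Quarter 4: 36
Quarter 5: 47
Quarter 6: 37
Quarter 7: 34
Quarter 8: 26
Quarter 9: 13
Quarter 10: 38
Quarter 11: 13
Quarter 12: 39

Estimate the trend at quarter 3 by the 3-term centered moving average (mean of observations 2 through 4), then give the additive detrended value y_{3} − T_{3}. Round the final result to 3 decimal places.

Trend T_3 = (44 + 3 + 36) / 3 = 83/3 = 27.66667
Detrended value: 3 − 27.66667 = -24.667

-24.667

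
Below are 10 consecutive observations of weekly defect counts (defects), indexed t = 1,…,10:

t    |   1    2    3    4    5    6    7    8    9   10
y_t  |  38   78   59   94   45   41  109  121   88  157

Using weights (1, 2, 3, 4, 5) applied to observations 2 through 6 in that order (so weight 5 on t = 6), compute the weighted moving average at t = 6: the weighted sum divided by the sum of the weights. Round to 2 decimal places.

57.53

Weighted sum: 1·78 + 2·59 + 3·94 + 4·45 + 5·41 = 78 + 118 + 282 + 180 + 205 = 863
Weight total: 1 + 2 + 3 + 4 + 5 = 15
WMA = 863 / 15 = 57.53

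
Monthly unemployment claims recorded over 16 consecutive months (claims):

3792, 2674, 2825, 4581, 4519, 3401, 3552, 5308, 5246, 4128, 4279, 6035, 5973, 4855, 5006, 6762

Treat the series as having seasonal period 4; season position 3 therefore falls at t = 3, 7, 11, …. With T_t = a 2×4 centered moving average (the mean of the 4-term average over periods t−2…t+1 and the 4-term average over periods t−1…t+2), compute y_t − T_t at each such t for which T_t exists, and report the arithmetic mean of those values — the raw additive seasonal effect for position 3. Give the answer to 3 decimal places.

-733.875

Season position 3 occurs at t = 3, 7, 11 (where T_t is defined).
t=3: T_3 = 3558.87500; y_3 − T_3 = 2825 − 3558.87500 = -733.87500
t=7: T_7 = 4285.87500; y_7 − T_7 = 3552 − 4285.87500 = -733.87500
t=11: T_11 = 5012.87500; y_11 − T_11 = 4279 − 5012.87500 = -733.87500
Mean deviation: (-733.87500 + -733.87500 + -733.87500) / 3 = -733.875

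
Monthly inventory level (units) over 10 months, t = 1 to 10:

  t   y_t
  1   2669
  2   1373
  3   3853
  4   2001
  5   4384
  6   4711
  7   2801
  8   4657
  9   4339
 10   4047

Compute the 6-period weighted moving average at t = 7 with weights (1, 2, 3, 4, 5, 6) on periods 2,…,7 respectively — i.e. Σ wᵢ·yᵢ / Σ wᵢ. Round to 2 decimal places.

3475.19

Weighted sum: 1·1373 + 2·3853 + 3·2001 + 4·4384 + 5·4711 + 6·2801 = 1373 + 7706 + 6003 + 17536 + 23555 + 16806 = 72979
Weight total: 1 + 2 + 3 + 4 + 5 + 6 = 21
WMA = 72979 / 21 = 3475.19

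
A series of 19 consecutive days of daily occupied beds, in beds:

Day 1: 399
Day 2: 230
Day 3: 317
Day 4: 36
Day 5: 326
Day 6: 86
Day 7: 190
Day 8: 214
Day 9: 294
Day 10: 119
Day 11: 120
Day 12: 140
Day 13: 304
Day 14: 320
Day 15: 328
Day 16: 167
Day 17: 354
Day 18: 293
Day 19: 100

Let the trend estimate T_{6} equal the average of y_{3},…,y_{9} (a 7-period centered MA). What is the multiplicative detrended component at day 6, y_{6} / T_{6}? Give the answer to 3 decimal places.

Trend T_6 = (317 + 36 + 326 + 86 + 190 + 214 + 294) / 7 = 1463/7 = 209.00000
Ratio to trend: 86 / 209.00000 = 0.411

0.411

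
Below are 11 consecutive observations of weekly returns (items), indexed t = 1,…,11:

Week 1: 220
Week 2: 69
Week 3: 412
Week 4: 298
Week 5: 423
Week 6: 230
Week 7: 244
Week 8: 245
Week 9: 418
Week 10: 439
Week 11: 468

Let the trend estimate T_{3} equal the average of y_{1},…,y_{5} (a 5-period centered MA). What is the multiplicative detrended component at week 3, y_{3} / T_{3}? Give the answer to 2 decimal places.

Trend T_3 = (220 + 69 + 412 + 298 + 423) / 5 = 1422/5 = 284.4000
Ratio to trend: 412 / 284.4000 = 1.45

1.45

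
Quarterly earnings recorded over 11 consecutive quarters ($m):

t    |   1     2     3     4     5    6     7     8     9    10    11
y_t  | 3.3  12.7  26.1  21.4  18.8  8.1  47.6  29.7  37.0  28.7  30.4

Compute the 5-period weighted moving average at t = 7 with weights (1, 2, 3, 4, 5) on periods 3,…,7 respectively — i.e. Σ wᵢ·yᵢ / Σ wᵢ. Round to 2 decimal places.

26.38

Weighted sum: 1·26.1 + 2·21.4 + 3·18.8 + 4·8.1 + 5·47.6 = 26.1 + 42.8 + 56.4 + 32.4 + 238.0 = 395.7
Weight total: 1 + 2 + 3 + 4 + 5 = 15
WMA = 395.7 / 15 = 26.38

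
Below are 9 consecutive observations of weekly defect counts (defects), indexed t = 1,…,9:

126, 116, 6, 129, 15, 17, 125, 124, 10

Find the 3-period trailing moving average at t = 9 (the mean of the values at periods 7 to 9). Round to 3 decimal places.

Sum of periods 7–9: 125 + 124 + 10 = 259
Divide by 3: 259 / 3 = 86.333

86.333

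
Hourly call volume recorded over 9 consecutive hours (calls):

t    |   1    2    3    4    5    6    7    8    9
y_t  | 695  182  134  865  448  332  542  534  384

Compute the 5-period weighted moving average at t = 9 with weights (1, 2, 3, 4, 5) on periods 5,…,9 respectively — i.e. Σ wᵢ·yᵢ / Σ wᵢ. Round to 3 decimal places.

452.933

Weighted sum: 1·448 + 2·332 + 3·542 + 4·534 + 5·384 = 448 + 664 + 1626 + 2136 + 1920 = 6794
Weight total: 1 + 2 + 3 + 4 + 5 = 15
WMA = 6794 / 15 = 452.933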